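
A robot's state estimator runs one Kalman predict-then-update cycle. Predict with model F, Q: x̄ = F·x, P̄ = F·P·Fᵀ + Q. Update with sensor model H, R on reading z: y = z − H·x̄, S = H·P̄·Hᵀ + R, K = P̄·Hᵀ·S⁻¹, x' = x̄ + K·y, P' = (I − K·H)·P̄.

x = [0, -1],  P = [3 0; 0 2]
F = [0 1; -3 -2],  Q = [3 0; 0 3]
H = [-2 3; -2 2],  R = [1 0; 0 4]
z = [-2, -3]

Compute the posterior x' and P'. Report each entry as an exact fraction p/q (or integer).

x' = [467/1272, -311/636]
P' = [1745/636 607/318; 607/318 227/159]

x̄ = F·x = [-1, 2]
P̄ = F·P·Fᵀ + Q = [5 -4; -4 38]
y = z − H·x̄ = [-10, -9]
S = H·P̄·Hᵀ + R = [411 288; 288 208]
K = P̄·Hᵀ·S⁻¹ = [38/159 -177/424; 74/159 -51/212]
x' = x̄ + K·y = [467/1272, -311/636]
P' = (I − K·H)·P̄ = [1745/636 607/318; 607/318 227/159]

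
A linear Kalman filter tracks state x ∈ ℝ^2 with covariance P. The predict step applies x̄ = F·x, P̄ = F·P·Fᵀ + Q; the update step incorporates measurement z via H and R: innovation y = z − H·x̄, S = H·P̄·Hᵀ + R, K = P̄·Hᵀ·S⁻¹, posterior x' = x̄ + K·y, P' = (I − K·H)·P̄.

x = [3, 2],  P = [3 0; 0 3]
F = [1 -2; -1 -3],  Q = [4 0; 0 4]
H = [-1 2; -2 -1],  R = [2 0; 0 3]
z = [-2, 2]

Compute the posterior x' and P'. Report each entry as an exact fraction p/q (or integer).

x̄ = F·x = [-1, -9]
P̄ = F·P·Fᵀ + Q = [19 15; 15 34]
y = z − H·x̄ = [15, -9]
S = H·P̄·Hᵀ + R = [97 -75; -75 173]
K = P̄·Hᵀ·S⁻¹ = [-518/2789 -1079/2789; 4369/11156 -2233/11156]
x' = x̄ + K·y = [-848/2789, -3693/2789]
P' = (I − K·H)·P̄ = [1502/2789 233/2789; 233/2789 4835/11156]

x' = [-848/2789, -3693/2789]
P' = [1502/2789 233/2789; 233/2789 4835/11156]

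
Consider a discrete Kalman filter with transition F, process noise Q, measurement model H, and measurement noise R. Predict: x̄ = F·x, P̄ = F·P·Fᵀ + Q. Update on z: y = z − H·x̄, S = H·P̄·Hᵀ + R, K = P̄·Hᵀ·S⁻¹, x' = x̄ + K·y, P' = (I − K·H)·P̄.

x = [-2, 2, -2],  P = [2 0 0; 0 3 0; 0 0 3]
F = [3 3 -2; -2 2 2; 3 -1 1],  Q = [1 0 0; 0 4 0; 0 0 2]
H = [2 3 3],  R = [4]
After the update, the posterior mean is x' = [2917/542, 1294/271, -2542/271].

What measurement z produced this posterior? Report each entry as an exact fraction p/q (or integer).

x̄ = F·x = [4, 4, -10]
P̄ = F·P·Fᵀ + Q = [58 -6 3; -6 36 -12; 3 -12 26]
S = H·P̄·Hᵀ + R = [542]
K = P̄·Hᵀ·S⁻¹ = [107/542; 30/271; 24/271]
x' − x̄ = [749/542, 210/271, 168/271] = K·y
y = (KᵀK)⁻¹·Kᵀ·(x' − x̄) = [7]
z = y + H·x̄ = [7] + [-10] = [-3]

z = [-3]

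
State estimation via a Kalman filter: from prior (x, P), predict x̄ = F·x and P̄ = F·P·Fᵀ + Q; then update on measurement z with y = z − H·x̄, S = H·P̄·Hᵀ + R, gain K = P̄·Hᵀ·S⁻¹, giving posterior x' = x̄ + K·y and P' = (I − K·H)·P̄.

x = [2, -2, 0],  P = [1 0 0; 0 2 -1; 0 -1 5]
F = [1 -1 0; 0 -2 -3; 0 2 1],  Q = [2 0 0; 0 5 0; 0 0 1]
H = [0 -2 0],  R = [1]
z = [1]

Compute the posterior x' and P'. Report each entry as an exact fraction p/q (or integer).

x̄ = F·x = [4, 4, -4]
P̄ = F·P·Fᵀ + Q = [5 1 -3; 1 46 -15; -3 -15 10]
y = z − H·x̄ = [9]
S = H·P̄·Hᵀ + R = [185]
K = P̄·Hᵀ·S⁻¹ = [-2/185; -92/185; 6/37]
x' = x̄ + K·y = [722/185, -88/185, -94/37]
P' = (I − K·H)·P̄ = [921/185 1/185 -99/37; 1/185 46/185 -3/37; -99/37 -3/37 190/37]

x' = [722/185, -88/185, -94/37]
P' = [921/185 1/185 -99/37; 1/185 46/185 -3/37; -99/37 -3/37 190/37]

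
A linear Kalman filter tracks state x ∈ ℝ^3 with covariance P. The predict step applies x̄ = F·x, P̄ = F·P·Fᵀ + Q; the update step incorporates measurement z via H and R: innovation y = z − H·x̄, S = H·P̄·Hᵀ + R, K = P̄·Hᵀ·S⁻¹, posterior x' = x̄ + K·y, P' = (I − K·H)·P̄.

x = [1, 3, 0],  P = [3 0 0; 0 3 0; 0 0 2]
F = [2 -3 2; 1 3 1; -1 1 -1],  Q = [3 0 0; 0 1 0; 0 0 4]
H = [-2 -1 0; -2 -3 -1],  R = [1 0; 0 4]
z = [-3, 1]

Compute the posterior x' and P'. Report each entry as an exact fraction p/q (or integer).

x̄ = F·x = [-7, 10, 2]
P̄ = F·P·Fᵀ + Q = [50 -17 -19; -17 33 4; -19 4 12]
y = z − H·x̄ = [-7, 19]
S = H·P̄·Hᵀ + R = [166 129; 129 257]
K = P̄·Hᵀ·S⁻¹ = [-17461/26021 5727/26021; 9158/26021 -11583/26021; 6932/26021 -2062/26021]
x' = x̄ + K·y = [48893/26021, -23973/26021, -35660/26021]
P' = (I − K·H)·P̄ = [23597/26021 -29733/26021 19097/26021; -29733/26021 50308/26021 -45126/26021; 19097/26021 -45126/26021 105432/26021]

x' = [48893/26021, -23973/26021, -35660/26021]
P' = [23597/26021 -29733/26021 19097/26021; -29733/26021 50308/26021 -45126/26021; 19097/26021 -45126/26021 105432/26021]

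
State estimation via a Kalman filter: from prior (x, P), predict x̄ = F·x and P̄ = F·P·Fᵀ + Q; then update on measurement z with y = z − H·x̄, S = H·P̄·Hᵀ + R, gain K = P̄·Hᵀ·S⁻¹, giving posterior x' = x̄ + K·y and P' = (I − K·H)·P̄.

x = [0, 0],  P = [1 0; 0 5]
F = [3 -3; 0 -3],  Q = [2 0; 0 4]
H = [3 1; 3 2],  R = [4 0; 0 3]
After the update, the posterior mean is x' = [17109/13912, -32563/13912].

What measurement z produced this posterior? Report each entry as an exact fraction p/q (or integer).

x̄ = F·x = [0, 0]
P̄ = F·P·Fᵀ + Q = [56 45; 45 49]
S = H·P̄·Hᵀ + R = [827 1007; 1007 1243]
K = P̄·Hᵀ·S⁻¹ = [4953/13912 -1125/13912; -5919/13912 7403/13912]
x' − x̄ = [17109/13912, -32563/13912] = K·y
y = (KᵀK)⁻¹·Kᵀ·(x' − x̄) = [3, -2]
z = y + H·x̄ = [3, -2] + [0, 0] = [3, -2]

z = [3, -2]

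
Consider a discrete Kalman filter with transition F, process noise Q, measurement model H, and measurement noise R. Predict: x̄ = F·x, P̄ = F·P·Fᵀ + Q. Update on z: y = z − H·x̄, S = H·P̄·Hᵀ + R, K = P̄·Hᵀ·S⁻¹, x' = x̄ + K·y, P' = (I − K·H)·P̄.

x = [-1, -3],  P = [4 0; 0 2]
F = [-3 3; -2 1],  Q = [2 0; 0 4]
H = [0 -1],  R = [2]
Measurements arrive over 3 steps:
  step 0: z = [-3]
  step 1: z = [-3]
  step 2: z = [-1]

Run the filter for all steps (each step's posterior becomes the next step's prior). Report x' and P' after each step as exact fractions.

step 0: x̄ = F·x = [-6, -1]
step 0: P̄ = F·P·Fᵀ + Q = [56 30; 30 22]
step 0: y = z − H·x̄ = [-4]
step 0: S = H·P̄·Hᵀ + R = [24]
step 0: K = P̄·Hᵀ·S⁻¹ = [-5/4; -11/12]
step 0: x' = x̄ + K·y = [-1, 8/3]
step 0: P' = (I − K·H)·P̄ = [37/2 5/2; 5/2 11/6]
step 1: x̄ = F·x = [11, 14/3]
step 1: P̄ = F·P·Fᵀ + Q = [140 94; 94 419/6]
step 1: y = z − H·x̄ = [5/3]
step 1: S = H·P̄·Hᵀ + R = [431/6]
step 1: K = P̄·Hᵀ·S⁻¹ = [-564/431; -419/431]
step 1: x' = x̄ + K·y = [3801/431, 1313/431]
step 1: P' = (I − K·H)·P̄ = [7324/431 1128/431; 1128/431 838/431]
step 2: x̄ = F·x = [-7464/431, -6289/431]
step 2: P̄ = F·P·Fᵀ + Q = [54016/431 36306/431; 36306/431 27346/431]
step 2: y = z − H·x̄ = [-6720/431]
step 2: S = H·P̄·Hᵀ + R = [28208/431]
step 2: K = P̄·Hᵀ·S⁻¹ = [-18153/14104; -13673/14104]
step 2: x' = x̄ + K·y = [4848/1763, 923/1763]
step 2: P' = (I − K·H)·P̄ = [119233/7052 18153/7052; 18153/7052 13673/7052]

step 0: x' = [-1, 8/3], P' = [37/2 5/2; 5/2 11/6]
step 1: x' = [3801/431, 1313/431], P' = [7324/431 1128/431; 1128/431 838/431]
step 2: x' = [4848/1763, 923/1763], P' = [119233/7052 18153/7052; 18153/7052 13673/7052]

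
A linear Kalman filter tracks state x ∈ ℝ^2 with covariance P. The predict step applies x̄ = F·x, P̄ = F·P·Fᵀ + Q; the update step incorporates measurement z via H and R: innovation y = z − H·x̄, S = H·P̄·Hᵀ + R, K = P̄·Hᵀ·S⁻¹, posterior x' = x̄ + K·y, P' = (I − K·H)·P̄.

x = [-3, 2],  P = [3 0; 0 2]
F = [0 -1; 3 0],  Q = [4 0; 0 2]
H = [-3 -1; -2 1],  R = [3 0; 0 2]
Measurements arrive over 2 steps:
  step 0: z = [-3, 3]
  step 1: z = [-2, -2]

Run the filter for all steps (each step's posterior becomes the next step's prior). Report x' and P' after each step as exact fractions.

step 0: x̄ = F·x = [-2, -9]
step 0: P̄ = F·P·Fᵀ + Q = [6 0; 0 29]
step 0: y = z − H·x̄ = [-18, 8]
step 0: S = H·P̄·Hᵀ + R = [86 7; 7 55]
step 0: K = P̄·Hᵀ·S⁻¹ = [-6/31 -6/31; -58/151 87/151]
step 0: x' = x̄ + K·y = [-2/31, 381/151]
step 0: P' = (I − K·H)·P̄ = [6/31 0; 0 174/151]
step 1: x̄ = F·x = [-381/151, -6/31]
step 1: P̄ = F·P·Fᵀ + Q = [778/151 0; 0 116/31]
step 1: y = z − H·x̄ = [-45701/4681, -32078/4681]
step 1: S = H·P̄·Hᵀ + R = [248621/4681 127192/4681; 127192/4681 123350/4681]
step 1: K = P̄·Hᵀ·S⁻¹ = [-778/4041 -778/4041; -116/383 174/383]
step 1: x' = x̄ + K·y = [2731/4041, -134/383]
step 1: P' = (I − K·H)·P̄ = [778/4041 0; 0 348/383]

step 0: x' = [-2/31, 381/151], P' = [6/31 0; 0 174/151]
step 1: x' = [2731/4041, -134/383], P' = [778/4041 0; 0 348/383]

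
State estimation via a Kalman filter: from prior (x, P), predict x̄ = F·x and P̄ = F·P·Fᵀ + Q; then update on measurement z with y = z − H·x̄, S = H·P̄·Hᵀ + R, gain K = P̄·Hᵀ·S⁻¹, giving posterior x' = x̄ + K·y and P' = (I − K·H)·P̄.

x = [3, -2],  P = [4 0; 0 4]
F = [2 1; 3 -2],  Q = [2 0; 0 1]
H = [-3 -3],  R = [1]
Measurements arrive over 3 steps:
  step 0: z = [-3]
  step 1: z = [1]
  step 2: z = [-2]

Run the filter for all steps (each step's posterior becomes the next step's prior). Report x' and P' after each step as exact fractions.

step 0: x' = [-404/241, 649/241], P' = [2053/241 -4087/482; -4087/482 8243/964]
step 1: x' = [289683/244049, -371974/244049], P' = [4193964/2684539 -4142681/2684539; -4142681/2684539 4389573/2684539]
step 2: x' = [-647790674/1431156439, 1620129553/1431156439], P' = [2194926759/1431156439 -2164435657/1431156439; -2164435657/1431156439 2292663655/1431156439]

step 0: x̄ = F·x = [4, 13]
step 0: P̄ = F·P·Fᵀ + Q = [22 16; 16 53]
step 0: y = z − H·x̄ = [48]
step 0: S = H·P̄·Hᵀ + R = [964]
step 0: K = P̄·Hᵀ·S⁻¹ = [-57/482; -207/964]
step 0: x' = x̄ + K·y = [-404/241, 649/241]
step 0: P' = (I − K·H)·P̄ = [2053/241 -4087/482; -4087/482 8243/964]
step 1: x̄ = F·x = [-159/241, -2510/241]
step 1: P̄ = F·P·Fᵀ + Q = [10323/964 10240/241; 10240/241 51483/241]
step 1: y = z − H·x̄ = [-7766/241]
step 1: S = H·P̄·Hᵀ + R = [2684539/964]
step 1: K = P̄·Hᵀ·S⁻¹ = [-153849/2684539; -740676/2684539]
step 1: x' = x̄ + K·y = [289683/244049, -371974/244049]
step 1: P' = (I − K·H)·P̄ = [4193964/2684539 -4142681/2684539; -4142681/2684539 4389573/2684539]
step 2: x̄ = F·x = [207392/244049, 1612997/244049]
step 2: P̄ = F·P·Fᵀ + Q = [9963783/2684539 20527319/2684539; 20527319/2684539 107700679/2684539]
step 2: y = z − H·x̄ = [4973069/244049]
step 2: S = H·P̄·Hᵀ + R = [1431156439/2684539]
step 2: K = P̄·Hᵀ·S⁻¹ = [-91473306/1431156439; -384683994/1431156439]
step 2: x' = x̄ + K·y = [-647790674/1431156439, 1620129553/1431156439]
step 2: P' = (I − K·H)·P̄ = [2194926759/1431156439 -2164435657/1431156439; -2164435657/1431156439 2292663655/1431156439]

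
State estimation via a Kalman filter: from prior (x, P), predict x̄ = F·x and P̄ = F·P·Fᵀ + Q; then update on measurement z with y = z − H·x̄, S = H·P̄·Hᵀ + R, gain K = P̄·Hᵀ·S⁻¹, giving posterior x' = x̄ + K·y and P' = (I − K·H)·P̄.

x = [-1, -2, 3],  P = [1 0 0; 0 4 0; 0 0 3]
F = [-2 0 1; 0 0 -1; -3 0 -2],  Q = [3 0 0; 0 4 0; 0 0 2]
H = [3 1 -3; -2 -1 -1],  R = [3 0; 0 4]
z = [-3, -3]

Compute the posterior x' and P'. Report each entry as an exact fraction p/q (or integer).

x' = [24537/17881, -24186/17881, 32551/17881]
P' = [25125/17881 -39411/17881 9497/17881; -39411/17881 91290/17881 -7704/17881; 9497/17881 -7704/17881 10750/17881]

x̄ = F·x = [5, -3, -3]
P̄ = F·P·Fᵀ + Q = [10 -3 0; -3 7 6; 0 6 23]
y = z − H·x̄ = [-24, 1]
S = H·P̄·Hᵀ + R = [253 29; 29 74]
K = P̄·Hᵀ·S⁻¹ = [2491/17881 -5084/17881; -1277/17881 -1191/17881; -3821/17881 -5510/17881]
x' = x̄ + K·y = [24537/17881, -24186/17881, 32551/17881]
P' = (I − K·H)·P̄ = [25125/17881 -39411/17881 9497/17881; -39411/17881 91290/17881 -7704/17881; 9497/17881 -7704/17881 10750/17881]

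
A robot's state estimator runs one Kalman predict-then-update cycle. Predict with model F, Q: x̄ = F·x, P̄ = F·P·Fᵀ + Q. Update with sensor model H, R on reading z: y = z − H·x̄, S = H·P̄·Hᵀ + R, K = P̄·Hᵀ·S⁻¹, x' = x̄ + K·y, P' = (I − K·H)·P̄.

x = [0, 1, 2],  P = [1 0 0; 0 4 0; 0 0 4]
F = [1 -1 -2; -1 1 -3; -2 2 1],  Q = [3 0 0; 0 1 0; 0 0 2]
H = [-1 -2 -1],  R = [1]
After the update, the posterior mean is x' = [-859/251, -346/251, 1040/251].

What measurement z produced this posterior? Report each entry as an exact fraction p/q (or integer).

z = [2]

x̄ = F·x = [-5, -5, 4]
P̄ = F·P·Fᵀ + Q = [24 19 -18; 19 42 -2; -18 -2 26]
S = H·P̄·Hᵀ + R = [251]
K = P̄·Hᵀ·S⁻¹ = [-44/251; -101/251; -4/251]
x' − x̄ = [396/251, 909/251, 36/251] = K·y
y = (KᵀK)⁻¹·Kᵀ·(x' − x̄) = [-9]
z = y + H·x̄ = [-9] + [11] = [2]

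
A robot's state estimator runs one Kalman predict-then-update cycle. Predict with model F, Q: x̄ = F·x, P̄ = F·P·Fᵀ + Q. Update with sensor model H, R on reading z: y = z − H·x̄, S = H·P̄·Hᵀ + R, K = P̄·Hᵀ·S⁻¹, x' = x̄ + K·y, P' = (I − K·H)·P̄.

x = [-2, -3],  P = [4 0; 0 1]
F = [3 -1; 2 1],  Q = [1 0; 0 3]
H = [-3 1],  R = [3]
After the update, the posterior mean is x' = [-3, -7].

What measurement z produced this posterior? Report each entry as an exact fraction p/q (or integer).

z = [2]

x̄ = F·x = [-3, -7]
P̄ = F·P·Fᵀ + Q = [38 23; 23 20]
S = H·P̄·Hᵀ + R = [227]
K = P̄·Hᵀ·S⁻¹ = [-91/227; -49/227]
x' − x̄ = [0, 0] = K·y
y = (KᵀK)⁻¹·Kᵀ·(x' − x̄) = [0]
z = y + H·x̄ = [0] + [2] = [2]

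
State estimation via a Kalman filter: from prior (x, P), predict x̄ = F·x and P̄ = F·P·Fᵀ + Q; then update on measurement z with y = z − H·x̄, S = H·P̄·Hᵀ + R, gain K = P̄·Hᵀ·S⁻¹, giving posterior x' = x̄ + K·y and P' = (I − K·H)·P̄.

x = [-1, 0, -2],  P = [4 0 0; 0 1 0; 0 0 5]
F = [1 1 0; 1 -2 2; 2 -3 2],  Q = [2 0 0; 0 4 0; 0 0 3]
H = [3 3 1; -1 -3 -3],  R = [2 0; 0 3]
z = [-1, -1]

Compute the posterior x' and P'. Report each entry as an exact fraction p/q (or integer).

x̄ = F·x = [-1, -5, -6]
P̄ = F·P·Fᵀ + Q = [7 2 5; 2 32 34; 5 34 48]
y = z − H·x̄ = [23, -35]
S = H·P̄·Hᵀ + R = [671 -935; -935 1384]
K = P̄·Hᵀ·S⁻¹ = [18108/54439 1012/4949; 1224/54439 -640/4949; -575/4949 -1286/4949]
x' = x̄ + K·y = [-27575/54439, 2357/54439, 2091/4949]
P' = (I − K·H)·P̄ = [113313/54439 -127410/54439 7137/4949; -127410/54439 167584/54439 -10734/4949; 7137/4949 -10734/4949 9641/4949]

x' = [-27575/54439, 2357/54439, 2091/4949]
P' = [113313/54439 -127410/54439 7137/4949; -127410/54439 167584/54439 -10734/4949; 7137/4949 -10734/4949 9641/4949]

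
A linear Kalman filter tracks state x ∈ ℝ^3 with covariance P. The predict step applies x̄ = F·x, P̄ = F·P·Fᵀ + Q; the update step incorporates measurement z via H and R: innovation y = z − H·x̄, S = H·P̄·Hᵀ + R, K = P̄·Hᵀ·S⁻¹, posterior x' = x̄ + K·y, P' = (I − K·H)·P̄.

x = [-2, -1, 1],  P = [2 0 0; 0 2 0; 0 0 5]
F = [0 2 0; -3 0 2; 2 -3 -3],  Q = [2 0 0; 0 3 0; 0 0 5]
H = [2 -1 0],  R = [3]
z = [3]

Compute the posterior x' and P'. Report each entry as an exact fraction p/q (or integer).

x' = [11/7, 19/28, -11/14]
P' = [110/21 205/21 -114/7; 205/21 1763/84 -465/14; -114/7 -465/14 505/7]

x̄ = F·x = [-2, 8, -4]
P̄ = F·P·Fᵀ + Q = [10 0 -12; 0 41 -42; -12 -42 76]
y = z − H·x̄ = [15]
S = H·P̄·Hᵀ + R = [84]
K = P̄·Hᵀ·S⁻¹ = [5/21; -41/84; 3/14]
x' = x̄ + K·y = [11/7, 19/28, -11/14]
P' = (I − K·H)·P̄ = [110/21 205/21 -114/7; 205/21 1763/84 -465/14; -114/7 -465/14 505/7]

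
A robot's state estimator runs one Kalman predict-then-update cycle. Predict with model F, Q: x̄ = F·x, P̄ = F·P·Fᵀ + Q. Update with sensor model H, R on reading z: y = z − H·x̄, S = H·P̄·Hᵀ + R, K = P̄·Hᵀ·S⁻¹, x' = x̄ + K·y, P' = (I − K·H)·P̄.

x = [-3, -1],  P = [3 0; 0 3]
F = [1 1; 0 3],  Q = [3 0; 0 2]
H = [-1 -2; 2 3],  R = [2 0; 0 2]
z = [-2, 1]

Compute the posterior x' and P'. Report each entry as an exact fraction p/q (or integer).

x̄ = F·x = [-4, -3]
P̄ = F·P·Fᵀ + Q = [9 9; 9 29]
y = z − H·x̄ = [-12, 18]
S = H·P̄·Hᵀ + R = [163 -255; -255 407]
K = P̄·Hᵀ·S⁻¹ = [243/658 225/658; -247/658 15/658]
x' = x̄ + K·y = [-107/47, 90/47]
P' = (I − K·H)·P̄ = [1179/329 -711/329; -711/329 479/329]

x' = [-107/47, 90/47]
P' = [1179/329 -711/329; -711/329 479/329]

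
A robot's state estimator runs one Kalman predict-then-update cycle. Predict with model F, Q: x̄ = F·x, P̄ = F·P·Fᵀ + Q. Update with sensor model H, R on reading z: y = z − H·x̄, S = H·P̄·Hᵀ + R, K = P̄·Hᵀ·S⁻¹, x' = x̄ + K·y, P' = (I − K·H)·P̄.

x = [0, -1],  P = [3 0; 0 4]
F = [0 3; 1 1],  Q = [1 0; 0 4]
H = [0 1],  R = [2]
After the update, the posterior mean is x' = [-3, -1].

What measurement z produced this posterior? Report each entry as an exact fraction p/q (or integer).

x̄ = F·x = [-3, -1]
P̄ = F·P·Fᵀ + Q = [37 12; 12 11]
S = H·P̄·Hᵀ + R = [13]
K = P̄·Hᵀ·S⁻¹ = [12/13; 11/13]
x' − x̄ = [0, 0] = K·y
y = (KᵀK)⁻¹·Kᵀ·(x' − x̄) = [0]
z = y + H·x̄ = [0] + [-1] = [-1]

z = [-1]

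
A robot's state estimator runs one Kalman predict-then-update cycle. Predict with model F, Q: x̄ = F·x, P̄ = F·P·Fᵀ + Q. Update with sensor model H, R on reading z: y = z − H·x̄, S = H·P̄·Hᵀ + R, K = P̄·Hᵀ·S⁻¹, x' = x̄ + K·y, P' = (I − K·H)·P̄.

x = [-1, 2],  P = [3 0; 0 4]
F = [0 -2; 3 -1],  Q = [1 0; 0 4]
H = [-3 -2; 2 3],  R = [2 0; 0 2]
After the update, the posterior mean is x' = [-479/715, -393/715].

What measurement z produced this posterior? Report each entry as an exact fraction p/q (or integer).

z = [3, -3]

x̄ = F·x = [-4, -5]
P̄ = F·P·Fᵀ + Q = [17 8; 8 35]
S = H·P̄·Hᵀ + R = [391 -416; -416 481]
K = P̄·Hᵀ·S⁻¹ = [-89/165 -742/2145; 394/1155 8207/15015]
x' − x̄ = [2381/715, 3182/715] = K·y
y = (KᵀK)⁻¹·Kᵀ·(x' − x̄) = [-19, 20]
z = y + H·x̄ = [-19, 20] + [22, -23] = [3, -3]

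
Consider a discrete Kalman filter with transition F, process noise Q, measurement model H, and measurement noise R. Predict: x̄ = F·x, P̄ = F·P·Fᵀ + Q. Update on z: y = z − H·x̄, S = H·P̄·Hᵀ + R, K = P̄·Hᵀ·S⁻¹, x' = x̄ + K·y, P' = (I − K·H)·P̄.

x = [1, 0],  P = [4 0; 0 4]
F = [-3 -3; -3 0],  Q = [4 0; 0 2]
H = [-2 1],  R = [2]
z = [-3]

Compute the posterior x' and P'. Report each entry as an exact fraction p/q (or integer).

x̄ = F·x = [-3, -3]
P̄ = F·P·Fᵀ + Q = [76 36; 36 38]
y = z − H·x̄ = [-6]
S = H·P̄·Hᵀ + R = [200]
K = P̄·Hᵀ·S⁻¹ = [-29/50; -17/100]
x' = x̄ + K·y = [12/25, -99/50]
P' = (I − K·H)·P̄ = [218/25 407/25; 407/25 1611/50]

x' = [12/25, -99/50]
P' = [218/25 407/25; 407/25 1611/50]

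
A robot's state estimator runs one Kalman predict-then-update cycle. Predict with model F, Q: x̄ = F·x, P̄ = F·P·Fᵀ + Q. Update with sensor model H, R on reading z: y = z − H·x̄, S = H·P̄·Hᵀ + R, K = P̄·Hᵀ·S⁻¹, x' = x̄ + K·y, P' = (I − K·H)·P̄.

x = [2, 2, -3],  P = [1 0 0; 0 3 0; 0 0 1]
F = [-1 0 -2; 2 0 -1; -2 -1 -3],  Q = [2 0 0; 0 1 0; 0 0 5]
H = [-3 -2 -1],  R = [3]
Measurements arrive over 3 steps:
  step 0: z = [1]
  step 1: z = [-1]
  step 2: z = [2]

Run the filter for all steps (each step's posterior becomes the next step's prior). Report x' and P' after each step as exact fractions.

step 0: x̄ = F·x = [4, 7, 3]
step 0: P̄ = F·P·Fᵀ + Q = [7 0 8; 0 6 -1; 8 -1 21]
step 0: y = z − H·x̄ = [30]
step 0: S = H·P̄·Hᵀ + R = [155]
step 0: K = P̄·Hᵀ·S⁻¹ = [-29/155; -11/155; -43/155]
step 0: x' = x̄ + K·y = [-50/31, 151/31, -165/31]
step 0: P' = (I − K·H)·P̄ = [244/155 -319/155 -7/155; -319/155 809/155 -628/155; -7/155 -628/155 1406/155]
step 1: x̄ = F·x = [380/31, 65/31, 444/31]
step 1: P̄ = F·P·Fᵀ + Q = [1230/31 469/31 1460/31; 469/31 513/31 656/31; 1460/31 656/31 10086/155]
step 1: y = z − H·x̄ = [1683/31]
step 1: S = H·P̄·Hᵀ + R = [161221/155]
step 1: K = P̄·Hᵀ·S⁻¹ = [-30440/161221; -15445/161221; -38546/161221]
step 1: x' = x̄ + K·y = [323660/161221, -500470/161221, 216426/161221]
step 1: P' = (I − K·H)·P̄ = [418810/161221 -594081/161221 23052/161221; -594081/161221 1128928/161221 -429278/161221; 23052/161221 -429278/161221 905038/161221]
step 2: x̄ = F·x = [-756512/161221, 430894/161221, -796128/161221]
step 2: P̄ = F·P·Fᵀ + Q = [4453612/161221 903300/161221 4976575/161221; 903300/161221 2649291/161221 1706550/161221; 4976575/161221 1706550/161221 7080247/161221]
step 2: y = z − H·x̄ = [-1881434/161221]
step 2: S = H·P̄·Hᵀ + R = [105768832/161221]
step 2: K = P̄·Hᵀ·S⁻¹ = [-20144011/105768832; -1214379/13221104; -794471/3305276]
step 2: x' = x̄ + K·y = [-130615005/52884416, 24753811/6610552, -3525217/1652638]
step 2: P' = (I − K·H)·P̄ = [404861403/105768832 -77656389/13221104 2760939/3305276; -77656389/13221104 18010077/1652638 -3221808/826319; 2760939/3305276 -3221808/826319 4968765/826319]

step 0: x' = [-50/31, 151/31, -165/31], P' = [244/155 -319/155 -7/155; -319/155 809/155 -628/155; -7/155 -628/155 1406/155]
step 1: x' = [323660/161221, -500470/161221, 216426/161221], P' = [418810/161221 -594081/161221 23052/161221; -594081/161221 1128928/161221 -429278/161221; 23052/161221 -429278/161221 905038/161221]
step 2: x' = [-130615005/52884416, 24753811/6610552, -3525217/1652638], P' = [404861403/105768832 -77656389/13221104 2760939/3305276; -77656389/13221104 18010077/1652638 -3221808/826319; 2760939/3305276 -3221808/826319 4968765/826319]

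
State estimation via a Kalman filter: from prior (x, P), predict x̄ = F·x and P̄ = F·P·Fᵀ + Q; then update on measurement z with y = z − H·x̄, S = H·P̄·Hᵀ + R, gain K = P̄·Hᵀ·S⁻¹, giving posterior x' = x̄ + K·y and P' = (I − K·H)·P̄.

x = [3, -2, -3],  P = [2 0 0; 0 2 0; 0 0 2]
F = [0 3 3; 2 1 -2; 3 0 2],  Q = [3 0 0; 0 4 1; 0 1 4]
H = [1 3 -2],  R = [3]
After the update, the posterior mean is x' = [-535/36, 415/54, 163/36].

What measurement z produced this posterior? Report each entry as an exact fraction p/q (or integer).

x̄ = F·x = [-15, 10, 3]
P̄ = F·P·Fᵀ + Q = [39 -6 12; -6 22 5; 12 5 30]
S = H·P̄·Hᵀ + R = [216]
K = P̄·Hᵀ·S⁻¹ = [-1/72; 25/108; -11/72]
x' − x̄ = [5/36, -125/54, 55/36] = K·y
y = (KᵀK)⁻¹·Kᵀ·(x' − x̄) = [-10]
z = y + H·x̄ = [-10] + [9] = [-1]

z = [-1]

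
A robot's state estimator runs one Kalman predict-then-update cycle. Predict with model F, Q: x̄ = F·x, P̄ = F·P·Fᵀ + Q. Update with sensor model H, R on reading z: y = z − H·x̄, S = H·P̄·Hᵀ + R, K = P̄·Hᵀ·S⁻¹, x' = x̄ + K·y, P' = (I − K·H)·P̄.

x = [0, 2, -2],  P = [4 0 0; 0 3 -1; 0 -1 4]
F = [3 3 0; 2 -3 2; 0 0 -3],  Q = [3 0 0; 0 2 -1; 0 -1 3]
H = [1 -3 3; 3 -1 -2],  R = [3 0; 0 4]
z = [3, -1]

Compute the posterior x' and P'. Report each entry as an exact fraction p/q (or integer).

x' = [-133239/363311, -298560/363311, 118667/363311]
P' = [3062127/363311 3596973/363311 2587002/363311; 3596973/363311 4432587/363311 3166022/363311; 2587002/363311 3166022/363311 2353426/363311]

x̄ = F·x = [6, -10, 6]
P̄ = F·P·Fᵀ + Q = [66 -9 9; -9 73 -34; 9 -34 39]
y = z − H·x̄ = [-51, -17]
S = H·P̄·Hᵀ + R = [1797 234; 234 637]
K = P̄·Hᵀ·S⁻¹ = [826/27947 103851/363311; -5198/27947 6572/363311; 3826/27947 -27967/363311]
x' = x̄ + K·y = [-133239/363311, -298560/363311, 118667/363311]
P' = (I − K·H)·P̄ = [3062127/363311 3596973/363311 2587002/363311; 3596973/363311 4432587/363311 3166022/363311; 2587002/363311 3166022/363311 2353426/363311]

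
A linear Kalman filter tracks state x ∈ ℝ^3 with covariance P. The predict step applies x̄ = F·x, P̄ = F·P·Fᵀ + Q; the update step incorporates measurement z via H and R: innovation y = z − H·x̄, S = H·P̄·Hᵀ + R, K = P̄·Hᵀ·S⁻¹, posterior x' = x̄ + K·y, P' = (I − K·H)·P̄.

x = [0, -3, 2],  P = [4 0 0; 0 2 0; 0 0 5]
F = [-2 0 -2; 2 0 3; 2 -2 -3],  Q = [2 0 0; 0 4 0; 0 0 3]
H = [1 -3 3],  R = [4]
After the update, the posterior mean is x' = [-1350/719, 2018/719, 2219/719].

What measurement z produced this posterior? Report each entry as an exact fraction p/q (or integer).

z = [-1]

x̄ = F·x = [-4, 6, 0]
P̄ = F·P·Fᵀ + Q = [38 -46 14; -46 65 -29; 14 -29 72]
S = H·P̄·Hᵀ + R = [2157]
K = P̄·Hᵀ·S⁻¹ = [218/2157; -328/2157; 317/2157]
x' − x̄ = [1526/719, -2296/719, 2219/719] = K·y
y = (KᵀK)⁻¹·Kᵀ·(x' − x̄) = [21]
z = y + H·x̄ = [21] + [-22] = [-1]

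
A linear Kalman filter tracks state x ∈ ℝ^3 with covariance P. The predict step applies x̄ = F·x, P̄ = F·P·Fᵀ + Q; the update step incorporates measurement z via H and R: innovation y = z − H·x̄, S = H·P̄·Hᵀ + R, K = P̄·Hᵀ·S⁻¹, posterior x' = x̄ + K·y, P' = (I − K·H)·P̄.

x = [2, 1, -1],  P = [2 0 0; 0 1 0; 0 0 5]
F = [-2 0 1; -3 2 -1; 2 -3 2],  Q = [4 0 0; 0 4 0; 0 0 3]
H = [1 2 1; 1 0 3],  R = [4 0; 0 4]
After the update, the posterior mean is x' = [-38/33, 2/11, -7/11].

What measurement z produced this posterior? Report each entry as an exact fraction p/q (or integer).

z = [-1, -3]

x̄ = F·x = [-5, -3, -1]
P̄ = F·P·Fᵀ + Q = [17 7 2; 7 31 -28; 2 -28 40]
S = H·P̄·Hᵀ + R = [105 -9; -9 393]
K = P̄·Hᵀ·S⁻¹ = [183/572 113/1716; 1285/3432 -643/3432; -367/3432 1057/3432]
x' − x̄ = [127/33, 35/11, 4/11] = K·y
y = (KᵀK)⁻¹·Kᵀ·(x' − x̄) = [11, 5]
z = y + H·x̄ = [11, 5] + [-12, -8] = [-1, -3]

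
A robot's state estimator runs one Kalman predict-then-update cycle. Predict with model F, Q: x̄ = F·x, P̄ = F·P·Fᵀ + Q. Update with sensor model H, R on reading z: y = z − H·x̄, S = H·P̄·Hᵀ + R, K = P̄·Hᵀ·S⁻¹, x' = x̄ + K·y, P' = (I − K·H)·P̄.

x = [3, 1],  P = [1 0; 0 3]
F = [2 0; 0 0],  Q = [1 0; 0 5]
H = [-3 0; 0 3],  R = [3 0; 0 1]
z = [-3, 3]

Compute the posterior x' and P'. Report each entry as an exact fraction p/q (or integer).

x' = [21/16, 45/46]
P' = [5/16 0; 0 5/46]

x̄ = F·x = [6, 0]
P̄ = F·P·Fᵀ + Q = [5 0; 0 5]
y = z − H·x̄ = [15, 3]
S = H·P̄·Hᵀ + R = [48 0; 0 46]
K = P̄·Hᵀ·S⁻¹ = [-5/16 0; 0 15/46]
x' = x̄ + K·y = [21/16, 45/46]
P' = (I − K·H)·P̄ = [5/16 0; 0 5/46]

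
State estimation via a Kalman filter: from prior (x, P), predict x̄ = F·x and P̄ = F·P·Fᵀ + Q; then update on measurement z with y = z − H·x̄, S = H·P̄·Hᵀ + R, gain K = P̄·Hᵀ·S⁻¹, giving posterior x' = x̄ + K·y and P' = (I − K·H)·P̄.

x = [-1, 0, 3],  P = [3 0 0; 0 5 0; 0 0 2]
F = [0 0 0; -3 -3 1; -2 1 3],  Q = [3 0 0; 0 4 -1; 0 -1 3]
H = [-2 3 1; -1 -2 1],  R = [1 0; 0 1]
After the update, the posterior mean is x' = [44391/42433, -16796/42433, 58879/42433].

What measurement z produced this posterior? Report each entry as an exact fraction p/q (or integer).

z = [-2, 1]

x̄ = F·x = [0, 6, 11]
P̄ = F·P·Fᵀ + Q = [3 0 0; 0 78 8; 0 8 38]
S = H·P̄·Hᵀ + R = [801 -416; -416 322]
K = P̄·Hᵀ·S⁻¹ = [-1590/42433 -4899/84866; 8178/42433 -8938/42433; 14558/42433 21707/42433]
x' − x̄ = [44391/42433, -271394/42433, -407884/42433] = K·y
y = (KᵀK)⁻¹·Kᵀ·(x' − x̄) = [-31, 2]
z = y + H·x̄ = [-31, 2] + [29, -1] = [-2, 1]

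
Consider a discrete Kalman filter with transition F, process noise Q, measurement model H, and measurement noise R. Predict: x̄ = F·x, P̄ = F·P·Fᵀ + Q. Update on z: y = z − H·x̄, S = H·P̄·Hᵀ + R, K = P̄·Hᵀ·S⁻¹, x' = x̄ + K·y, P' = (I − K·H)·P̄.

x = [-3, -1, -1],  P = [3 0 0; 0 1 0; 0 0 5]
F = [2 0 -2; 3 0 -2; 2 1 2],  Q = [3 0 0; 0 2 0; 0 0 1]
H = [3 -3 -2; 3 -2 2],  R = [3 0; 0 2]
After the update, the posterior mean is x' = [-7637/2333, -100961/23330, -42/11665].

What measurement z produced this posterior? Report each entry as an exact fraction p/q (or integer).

x̄ = F·x = [-4, -7, -9]
P̄ = F·P·Fᵀ + Q = [35 38 -8; 38 49 -2; -8 -2 34]
S = H·P̄·Hᵀ + R = [283 -93; -93 113]
K = P̄·Hᵀ·S⁻¹ = [200/2333 433/2333; -2161/23330 699/23330; -2627/11665 2793/11665]
x' − x̄ = [1695/2333, 62349/23330, 104943/11665] = K·y
y = (KᵀK)⁻¹·Kᵀ·(x' − x̄) = [-24, 15]
z = y + H·x̄ = [-24, 15] + [27, -16] = [3, -1]

z = [3, -1]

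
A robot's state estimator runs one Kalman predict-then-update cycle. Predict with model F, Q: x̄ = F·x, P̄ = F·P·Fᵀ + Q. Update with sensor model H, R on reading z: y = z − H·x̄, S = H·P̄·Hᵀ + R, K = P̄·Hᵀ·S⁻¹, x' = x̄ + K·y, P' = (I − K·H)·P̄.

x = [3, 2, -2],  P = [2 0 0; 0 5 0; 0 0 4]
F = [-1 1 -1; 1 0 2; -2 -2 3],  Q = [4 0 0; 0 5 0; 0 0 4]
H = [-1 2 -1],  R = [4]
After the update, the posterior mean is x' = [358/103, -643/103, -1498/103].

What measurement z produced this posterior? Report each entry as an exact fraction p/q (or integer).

x̄ = F·x = [1, -1, -16]
P̄ = F·P·Fᵀ + Q = [15 -10 -18; -10 23 20; -18 20 68]
S = H·P̄·Hᵀ + R = [103]
K = P̄·Hᵀ·S⁻¹ = [-17/103; 36/103; -10/103]
x' − x̄ = [255/103, -540/103, 150/103] = K·y
y = (KᵀK)⁻¹·Kᵀ·(x' − x̄) = [-15]
z = y + H·x̄ = [-15] + [13] = [-2]

z = [-2]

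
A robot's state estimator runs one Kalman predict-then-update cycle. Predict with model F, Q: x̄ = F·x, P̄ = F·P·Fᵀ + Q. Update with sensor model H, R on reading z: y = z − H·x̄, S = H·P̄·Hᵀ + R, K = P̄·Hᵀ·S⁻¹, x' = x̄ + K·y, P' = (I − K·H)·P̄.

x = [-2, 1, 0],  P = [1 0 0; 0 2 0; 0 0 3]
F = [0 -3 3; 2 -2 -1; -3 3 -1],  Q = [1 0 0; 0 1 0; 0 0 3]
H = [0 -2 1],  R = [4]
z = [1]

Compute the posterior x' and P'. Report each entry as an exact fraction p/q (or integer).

x̄ = F·x = [-3, -6, 9]
P̄ = F·P·Fᵀ + Q = [46 3 -27; 3 16 -15; -27 -15 33]
y = z − H·x̄ = [-20]
S = H·P̄·Hᵀ + R = [161]
K = P̄·Hᵀ·S⁻¹ = [-33/161; -47/161; 9/23]
x' = x̄ + K·y = [177/161, -26/161, 27/23]
P' = (I − K·H)·P̄ = [6317/161 -1068/161 -324/23; -1068/161 367/161 78/23; -324/23 78/23 192/23]

x' = [177/161, -26/161, 27/23]
P' = [6317/161 -1068/161 -324/23; -1068/161 367/161 78/23; -324/23 78/23 192/23]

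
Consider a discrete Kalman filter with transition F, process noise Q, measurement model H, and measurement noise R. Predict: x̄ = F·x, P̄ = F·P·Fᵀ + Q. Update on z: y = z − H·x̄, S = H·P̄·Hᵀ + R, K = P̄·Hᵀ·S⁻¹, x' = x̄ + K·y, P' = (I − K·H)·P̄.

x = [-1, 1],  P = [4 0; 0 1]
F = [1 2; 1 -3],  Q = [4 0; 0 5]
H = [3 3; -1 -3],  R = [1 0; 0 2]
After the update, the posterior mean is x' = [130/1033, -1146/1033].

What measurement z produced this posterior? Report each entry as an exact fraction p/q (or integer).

x̄ = F·x = [1, -4]
P̄ = F·P·Fᵀ + Q = [12 -2; -2 18]
S = H·P̄·Hᵀ + R = [235 -174; -174 164]
K = P̄·Hᵀ·S⁻¹ = [969/2066 1905/4132; -147/1033 -967/2066]
x' − x̄ = [-903/1033, 2986/1033] = K·y
y = (KᵀK)⁻¹·Kᵀ·(x' − x̄) = [6, -8]
z = y + H·x̄ = [6, -8] + [-9, 11] = [-3, 3]

z = [-3, 3]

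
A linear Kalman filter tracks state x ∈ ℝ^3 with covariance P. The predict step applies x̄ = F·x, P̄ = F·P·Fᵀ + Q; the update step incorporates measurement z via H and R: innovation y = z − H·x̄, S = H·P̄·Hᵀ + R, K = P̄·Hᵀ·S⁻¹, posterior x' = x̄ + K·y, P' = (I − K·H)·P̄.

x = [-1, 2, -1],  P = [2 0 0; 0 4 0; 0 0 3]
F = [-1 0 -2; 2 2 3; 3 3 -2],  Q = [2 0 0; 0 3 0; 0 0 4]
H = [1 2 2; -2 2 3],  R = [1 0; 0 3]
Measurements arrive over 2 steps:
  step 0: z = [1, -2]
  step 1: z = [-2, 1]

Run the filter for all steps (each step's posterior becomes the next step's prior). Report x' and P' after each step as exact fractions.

step 0: x̄ = F·x = [3, -1, 5]
step 0: P̄ = F·P·Fᵀ + Q = [16 -22 6; -22 54 18; 6 18 70]
step 0: y = z − H·x̄ = [-10, -9]
step 0: S = H·P̄·Hᵀ + R = [593 822; 822 1233]
step 0: K = P̄·Hᵀ·S⁻¹ = [68/135 -21242/55485; -46/135 21874/55485; 26/45 -3614/18495]
step 0: x' = x̄ + K·y = [26051/18495, -21097/18495, 6047/6165]
step 0: P' = (I − K·H)·P̄ = [102892/55485 -254474/55485 72334/18495; -254474/55485 796678/55485 -226298/18495; 72334/18495 -226298/18495 65158/6165]
step 1: x̄ = F·x = [-62333/18495, 64331/18495, -476/411]
step 1: P̄ = F·P·Fᵀ + Q = [3427558/55485 -2018806/55485 133462/1233; -2018806/55485 1464037/55485 -77428/1233; 133462/1233 -77428/1233 28706/137]
step 1: y = z − H·x̄ = [-60479/18495, -170573/18495]
step 1: S = H·P̄·Hᵀ + R = [43916767/55485 31945834/55485; 31945834/55485 26636053/55485]
step 1: K = P̄·Hᵀ·S⁻¹ = [1371343970/2689610227 -925295382/2689610227; -901080136/2689610227 728592662/2689610227; 1546895238/2689610227 -249972054/2689610227]
step 1: x' = x̄ + K·y = [-5015332633/2689610227, 5582238709/2689610227, -5867945120/2689610227]
step 1: P' = (I − K·H)·P̄ = [3168053754/2689610227 -6255286038/2689610227 5356931146/2689610227; -6255286038/2689610227 18356102943/2689610227 -15678999992/2689610227; 5356931146/2689610227 -15678999992/2689610227 13773982038/2689610227]

step 0: x' = [26051/18495, -21097/18495, 6047/6165], P' = [102892/55485 -254474/55485 72334/18495; -254474/55485 796678/55485 -226298/18495; 72334/18495 -226298/18495 65158/6165]
step 1: x' = [-5015332633/2689610227, 5582238709/2689610227, -5867945120/2689610227], P' = [3168053754/2689610227 -6255286038/2689610227 5356931146/2689610227; -6255286038/2689610227 18356102943/2689610227 -15678999992/2689610227; 5356931146/2689610227 -15678999992/2689610227 13773982038/2689610227]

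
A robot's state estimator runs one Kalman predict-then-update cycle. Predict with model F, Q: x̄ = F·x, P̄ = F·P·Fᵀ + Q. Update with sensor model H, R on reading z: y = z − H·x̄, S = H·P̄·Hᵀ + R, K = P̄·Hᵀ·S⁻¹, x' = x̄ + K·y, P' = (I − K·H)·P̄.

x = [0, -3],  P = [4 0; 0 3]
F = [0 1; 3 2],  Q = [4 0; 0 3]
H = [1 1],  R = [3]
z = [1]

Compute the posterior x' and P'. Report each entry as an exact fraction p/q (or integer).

x' = [-89/73, 132/73]
P' = [342/73 -303/73; -303/73 474/73]

x̄ = F·x = [-3, -6]
P̄ = F·P·Fᵀ + Q = [7 6; 6 51]
y = z − H·x̄ = [10]
S = H·P̄·Hᵀ + R = [73]
K = P̄·Hᵀ·S⁻¹ = [13/73; 57/73]
x' = x̄ + K·y = [-89/73, 132/73]
P' = (I − K·H)·P̄ = [342/73 -303/73; -303/73 474/73]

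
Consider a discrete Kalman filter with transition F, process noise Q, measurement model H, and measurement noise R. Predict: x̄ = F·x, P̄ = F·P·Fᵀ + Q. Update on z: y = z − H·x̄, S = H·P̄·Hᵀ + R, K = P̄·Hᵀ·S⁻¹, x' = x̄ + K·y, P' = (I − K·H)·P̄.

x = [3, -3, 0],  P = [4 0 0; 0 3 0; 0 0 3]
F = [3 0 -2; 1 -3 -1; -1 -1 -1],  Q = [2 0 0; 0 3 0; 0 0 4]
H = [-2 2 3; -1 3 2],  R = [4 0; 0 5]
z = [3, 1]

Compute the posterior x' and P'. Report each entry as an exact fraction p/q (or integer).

x' = [-6314/3903, 8251/15612, -4903/7806]
P' = [34964/3903 1940/3903 19172/3903; 1940/3903 53989/31224 -18223/15612; 19172/3903 -18223/15612 33013/7806]

x̄ = F·x = [9, 12, 0]
P̄ = F·P·Fᵀ + Q = [50 18 -6; 18 37 8; -6 8 14]
y = z − H·x̄ = [-3, -26]
S = H·P̄·Hᵀ + R = [502 408; 408 456]
K = P̄·Hᵀ·S⁻¹ = [-711/1301 1840/3903; -675/2602 14711/31224; 172/1301 139/15612]
x' = x̄ + K·y = [-6314/3903, 8251/15612, -4903/7806]
P' = (I − K·H)·P̄ = [34964/3903 1940/3903 19172/3903; 1940/3903 53989/31224 -18223/15612; 19172/3903 -18223/15612 33013/7806]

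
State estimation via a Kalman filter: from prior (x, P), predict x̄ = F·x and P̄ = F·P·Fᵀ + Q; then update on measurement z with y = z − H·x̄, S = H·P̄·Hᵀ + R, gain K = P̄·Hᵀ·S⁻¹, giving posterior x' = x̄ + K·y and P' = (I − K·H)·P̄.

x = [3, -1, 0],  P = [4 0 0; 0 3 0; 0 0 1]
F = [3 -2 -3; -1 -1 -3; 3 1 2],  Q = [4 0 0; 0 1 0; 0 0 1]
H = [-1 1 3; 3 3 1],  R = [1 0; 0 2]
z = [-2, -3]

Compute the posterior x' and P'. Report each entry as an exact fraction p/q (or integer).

x̄ = F·x = [11, -2, 8]
P̄ = F·P·Fᵀ + Q = [61 3 24; 3 17 -21; 24 -21 44]
y = z − H·x̄ = [-13, -38]
S = H·P̄·Hᵀ + R = [199 -18; -18 820]
K = P̄·Hᵀ·S⁻¹ = [1921/20357 10809/40714; -19739/81428 6879/162856; 36147/81428 12113/162856]
x' = x̄ + K·y = [-6417/20357, -18475/40714, -24317/40714]
P' = (I − K·H)·P̄ = [47511/20357 -111151/40714 70005/40714; -111151/40714 565849/162856 -349977/162856; 70005/40714 -349977/162856 234097/162856]

x' = [-6417/20357, -18475/40714, -24317/40714]
P' = [47511/20357 -111151/40714 70005/40714; -111151/40714 565849/162856 -349977/162856; 70005/40714 -349977/162856 234097/162856]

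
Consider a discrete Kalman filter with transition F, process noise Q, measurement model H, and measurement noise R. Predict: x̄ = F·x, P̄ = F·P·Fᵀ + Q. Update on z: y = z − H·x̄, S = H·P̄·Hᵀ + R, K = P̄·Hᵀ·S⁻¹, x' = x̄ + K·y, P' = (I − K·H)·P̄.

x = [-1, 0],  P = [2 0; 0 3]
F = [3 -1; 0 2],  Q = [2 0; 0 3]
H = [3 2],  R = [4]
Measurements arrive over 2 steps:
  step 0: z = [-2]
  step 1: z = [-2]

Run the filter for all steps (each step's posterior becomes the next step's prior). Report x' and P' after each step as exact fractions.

step 0: x' = [-198/199, 84/199], P' = [1328/199 -1878/199; -1878/199 2841/199]
step 1: x' = [13038/83371, -105528/83371], P' = [692240/83371 -947406/83371; -947406/83371 1367253/83371]

step 0: x̄ = F·x = [-3, 0]
step 0: P̄ = F·P·Fᵀ + Q = [23 -6; -6 15]
step 0: y = z − H·x̄ = [7]
step 0: S = H·P̄·Hᵀ + R = [199]
step 0: K = P̄·Hᵀ·S⁻¹ = [57/199; 12/199]
step 0: x' = x̄ + K·y = [-198/199, 84/199]
step 0: P' = (I − K·H)·P̄ = [1328/199 -1878/199; -1878/199 2841/199]
step 1: x̄ = F·x = [-678/199, 168/199]
step 1: P̄ = F·P·Fᵀ + Q = [26459/199 -16950/199; -16950/199 11961/199]
step 1: y = z − H·x̄ = [1300/199]
step 1: S = H·P̄·Hᵀ + R = [83371/199]
step 1: K = P̄·Hᵀ·S⁻¹ = [45477/83371; -26928/83371]
step 1: x' = x̄ + K·y = [13038/83371, -105528/83371]
step 1: P' = (I − K·H)·P̄ = [692240/83371 -947406/83371; -947406/83371 1367253/83371]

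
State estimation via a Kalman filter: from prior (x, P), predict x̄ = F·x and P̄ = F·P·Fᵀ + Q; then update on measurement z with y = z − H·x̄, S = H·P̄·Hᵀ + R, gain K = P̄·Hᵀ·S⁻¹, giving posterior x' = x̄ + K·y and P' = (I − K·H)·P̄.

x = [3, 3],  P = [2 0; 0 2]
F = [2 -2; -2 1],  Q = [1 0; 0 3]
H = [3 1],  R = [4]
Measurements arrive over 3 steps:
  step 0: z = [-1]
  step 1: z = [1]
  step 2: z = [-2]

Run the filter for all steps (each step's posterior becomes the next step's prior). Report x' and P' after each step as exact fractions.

step 0: x̄ = F·x = [0, -3]
step 0: P̄ = F·P·Fᵀ + Q = [17 -12; -12 13]
step 0: y = z − H·x̄ = [2]
step 0: S = H·P̄·Hᵀ + R = [98]
step 0: K = P̄·Hᵀ·S⁻¹ = [39/98; -23/98]
step 0: x' = x̄ + K·y = [39/49, -170/49]
step 0: P' = (I − K·H)·P̄ = [145/98 -279/98; -279/98 745/98]
step 1: x̄ = F·x = [418/49, -248/49]
step 1: P̄ = F·P·Fᵀ + Q = [2945/49 -1872/49; -1872/49 2735/98]
step 1: y = z − H·x̄ = [-957/49]
step 1: S = H·P̄·Hᵀ + R = [33673/98]
step 1: K = P̄·Hᵀ·S⁻¹ = [13926/33673; -8497/33673]
step 1: x' = x̄ + K·y = [15268/33673, -4475/33673]
step 1: P' = (I − K·H)·P̄ = [44903/33673 -79005/33673; -79005/33673 203027/33673]
step 2: x̄ = F·x = [39486/33673, -157/151]
step 2: P̄ = F·P·Fᵀ + Q = [1657433/33673 -4752/151; -4752/151 3586/151]
step 2: y = z − H·x̄ = [-150793/33673]
step 2: S = H·P̄·Hᵀ + R = [9493091/33673]
step 2: K = P̄·Hᵀ·S⁻¹ = [3912603/9493091; -2379410/9493091]
step 2: x' = x̄ + K·y = [-63261/93991, 7773/93991]
step 2: P' = (I − K·H)·P̄ = [12642178/9493091 -22276122/9493091; -22276122/9493091 57310726/9493091]

step 0: x' = [39/49, -170/49], P' = [145/98 -279/98; -279/98 745/98]
step 1: x' = [15268/33673, -4475/33673], P' = [44903/33673 -79005/33673; -79005/33673 203027/33673]
step 2: x' = [-63261/93991, 7773/93991], P' = [12642178/9493091 -22276122/9493091; -22276122/9493091 57310726/9493091]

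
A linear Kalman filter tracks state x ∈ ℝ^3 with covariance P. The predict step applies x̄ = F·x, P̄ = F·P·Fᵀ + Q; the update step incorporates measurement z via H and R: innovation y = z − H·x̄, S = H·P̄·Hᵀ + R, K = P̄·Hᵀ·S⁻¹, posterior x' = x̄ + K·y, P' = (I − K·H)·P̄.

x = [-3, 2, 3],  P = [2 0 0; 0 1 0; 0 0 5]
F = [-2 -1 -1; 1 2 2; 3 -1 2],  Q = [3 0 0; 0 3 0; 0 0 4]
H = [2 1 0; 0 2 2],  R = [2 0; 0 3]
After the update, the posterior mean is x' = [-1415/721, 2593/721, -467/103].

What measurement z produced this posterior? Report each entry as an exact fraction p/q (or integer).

z = [-1, -2]

x̄ = F·x = [1, 7, -5]
P̄ = F·P·Fᵀ + Q = [17 -16 -21; -16 29 24; -21 24 43]
S = H·P̄·Hᵀ + R = [35 -42; -42 483]
K = P̄·Hᵀ·S⁻¹ = [38/103 -262/2163; 143/721 512/2163; -146/721 562/2163]
x' − x̄ = [-2136/721, -2454/721, 48/103] = K·y
y = (KᵀK)⁻¹·Kᵀ·(x' − x̄) = [-10, -6]
z = y + H·x̄ = [-10, -6] + [9, 4] = [-1, -2]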